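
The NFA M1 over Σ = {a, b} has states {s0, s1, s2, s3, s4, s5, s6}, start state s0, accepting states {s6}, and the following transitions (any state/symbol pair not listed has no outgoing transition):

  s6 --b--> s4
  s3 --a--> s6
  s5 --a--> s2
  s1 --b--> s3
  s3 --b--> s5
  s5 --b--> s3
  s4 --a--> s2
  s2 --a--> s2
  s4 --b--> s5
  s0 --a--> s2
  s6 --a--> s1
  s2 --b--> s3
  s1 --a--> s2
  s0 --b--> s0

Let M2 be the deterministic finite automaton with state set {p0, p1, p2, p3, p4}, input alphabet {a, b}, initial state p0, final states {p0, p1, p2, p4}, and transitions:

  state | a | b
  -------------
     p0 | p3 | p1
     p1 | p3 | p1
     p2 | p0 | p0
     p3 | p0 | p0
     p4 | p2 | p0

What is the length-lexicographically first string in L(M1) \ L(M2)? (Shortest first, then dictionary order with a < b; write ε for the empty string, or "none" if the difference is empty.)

The string aba is accepted by M1 but not by M2.
No shorter string lies in the difference, and aba is the lexicographically first length-3 string in L(M1) \ L(M2).

aba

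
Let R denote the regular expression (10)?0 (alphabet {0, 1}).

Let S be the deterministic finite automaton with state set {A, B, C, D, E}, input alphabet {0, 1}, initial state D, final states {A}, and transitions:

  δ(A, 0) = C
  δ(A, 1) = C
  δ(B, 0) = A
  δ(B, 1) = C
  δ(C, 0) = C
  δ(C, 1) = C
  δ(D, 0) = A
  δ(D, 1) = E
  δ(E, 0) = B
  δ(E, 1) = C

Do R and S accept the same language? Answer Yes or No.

Converting the expression R to a DFA (subset construction, then merging equivalent states) gives the minimal DFA with states {r0, r1, r2, r3, r4}, start state r0, accepting states {r1} and transitions r0: 0→r1, 1→r2; r1: 0→r3, 1→r3; r2: 0→r4, 1→r3; r3: 0→r3, 1→r3; r4: 0→r1, 1→r3.
Exploring the product automaton R × S from the start pair (r0, D), following both machines on each input symbol, reaches 5 state pairs: (r0, D), (r1, A), (r2, E), (r3, C), (r4, B).
R accepts in {r1} and S accepts in {A}. In every reachable pair the two components are either both accepting — (r1, A) — or both non-accepting, so no string is accepted by exactly one of the machines: L(R) \ L(S) and L(S) \ L(R) are both empty.
Hence every string is accepted by R iff it is accepted by S, and the two languages coincide.

Yes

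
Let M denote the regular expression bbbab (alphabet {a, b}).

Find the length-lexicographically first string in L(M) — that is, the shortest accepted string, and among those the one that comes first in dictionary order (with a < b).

bbbab

By inspection of the expression, no string of length less than 5 matches, and bbbab is the lexicographically first match of length 5.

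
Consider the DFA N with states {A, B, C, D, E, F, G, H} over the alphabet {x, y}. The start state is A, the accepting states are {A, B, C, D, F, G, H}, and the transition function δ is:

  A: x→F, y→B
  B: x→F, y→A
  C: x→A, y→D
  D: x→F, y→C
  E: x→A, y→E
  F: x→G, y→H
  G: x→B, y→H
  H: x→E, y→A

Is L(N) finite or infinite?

infinite

State A is reachable from the start and can reach an accepting state, and it lies on the cycle A → B → A.
Traversing that cycle any number of times yields accepted strings of unbounded length, so the language is infinite.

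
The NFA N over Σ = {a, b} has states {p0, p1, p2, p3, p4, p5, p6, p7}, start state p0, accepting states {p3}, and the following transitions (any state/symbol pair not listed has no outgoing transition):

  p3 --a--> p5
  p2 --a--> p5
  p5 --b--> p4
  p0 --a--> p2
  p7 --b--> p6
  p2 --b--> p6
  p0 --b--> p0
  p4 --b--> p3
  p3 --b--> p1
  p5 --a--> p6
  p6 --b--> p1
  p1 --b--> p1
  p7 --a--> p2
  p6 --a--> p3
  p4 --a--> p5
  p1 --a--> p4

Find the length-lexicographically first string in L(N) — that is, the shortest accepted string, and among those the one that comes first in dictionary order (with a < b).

aba

A breadth-first search from p0 reaches an accepting state first via the path p0 → p2 → p6 → p3 on input aba.
No string of length < 3 is accepted (BFS exhausts all shorter strings without reaching an accepting state), and aba is the lexicographically least accepting string of length 3.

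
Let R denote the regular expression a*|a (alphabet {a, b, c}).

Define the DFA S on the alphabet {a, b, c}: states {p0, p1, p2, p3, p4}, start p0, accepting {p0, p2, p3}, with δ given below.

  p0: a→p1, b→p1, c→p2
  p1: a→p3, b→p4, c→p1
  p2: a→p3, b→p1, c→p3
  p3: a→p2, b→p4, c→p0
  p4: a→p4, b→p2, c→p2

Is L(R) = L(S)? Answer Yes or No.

No

The string a is accepted by R but rejected by S.
So L(R) ≠ L(S).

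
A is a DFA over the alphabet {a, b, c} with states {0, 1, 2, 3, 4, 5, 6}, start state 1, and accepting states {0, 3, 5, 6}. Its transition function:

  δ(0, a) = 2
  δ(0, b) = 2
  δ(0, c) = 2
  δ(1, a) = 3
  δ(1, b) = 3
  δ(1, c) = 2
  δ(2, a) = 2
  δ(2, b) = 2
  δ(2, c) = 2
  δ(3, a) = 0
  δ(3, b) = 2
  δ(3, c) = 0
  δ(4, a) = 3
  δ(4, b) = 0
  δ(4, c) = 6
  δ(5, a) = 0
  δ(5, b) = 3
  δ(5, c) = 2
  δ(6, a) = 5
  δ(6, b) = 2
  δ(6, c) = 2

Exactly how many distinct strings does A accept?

6

The useful subgraph on states {0, 1, 3} is acyclic, so L(A) is finite; the longest accepting path visits 3 useful states, giving maximum string length 2.
Counting accepting paths from 1 by length: 2 of length 1, 4 of length 2. Total 6.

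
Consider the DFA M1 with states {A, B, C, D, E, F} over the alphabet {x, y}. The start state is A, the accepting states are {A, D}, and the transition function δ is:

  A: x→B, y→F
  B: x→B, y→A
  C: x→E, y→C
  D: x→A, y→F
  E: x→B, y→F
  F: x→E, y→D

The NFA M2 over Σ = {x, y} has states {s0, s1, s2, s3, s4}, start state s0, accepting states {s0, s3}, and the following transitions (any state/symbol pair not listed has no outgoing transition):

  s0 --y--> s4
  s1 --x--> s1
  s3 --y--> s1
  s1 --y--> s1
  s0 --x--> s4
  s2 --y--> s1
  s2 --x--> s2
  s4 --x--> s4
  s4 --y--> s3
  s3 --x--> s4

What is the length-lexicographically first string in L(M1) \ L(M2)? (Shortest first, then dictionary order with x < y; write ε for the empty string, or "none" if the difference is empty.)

yyx

The string yyx is accepted by M1 but not by M2.
No shorter string lies in the difference, and yyx is the lexicographically first length-3 string in L(M1) \ L(M2).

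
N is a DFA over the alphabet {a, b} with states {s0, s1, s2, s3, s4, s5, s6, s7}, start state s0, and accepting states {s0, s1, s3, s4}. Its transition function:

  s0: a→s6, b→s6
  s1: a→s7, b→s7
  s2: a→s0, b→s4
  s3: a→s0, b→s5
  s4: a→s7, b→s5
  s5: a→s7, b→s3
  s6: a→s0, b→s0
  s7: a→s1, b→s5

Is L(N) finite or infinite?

State s0 is reachable from the start and can reach an accepting state, and it lies on the cycle s0 → s6 → s0.
Traversing that cycle any number of times yields accepted strings of unbounded length, so the language is infinite.

infinite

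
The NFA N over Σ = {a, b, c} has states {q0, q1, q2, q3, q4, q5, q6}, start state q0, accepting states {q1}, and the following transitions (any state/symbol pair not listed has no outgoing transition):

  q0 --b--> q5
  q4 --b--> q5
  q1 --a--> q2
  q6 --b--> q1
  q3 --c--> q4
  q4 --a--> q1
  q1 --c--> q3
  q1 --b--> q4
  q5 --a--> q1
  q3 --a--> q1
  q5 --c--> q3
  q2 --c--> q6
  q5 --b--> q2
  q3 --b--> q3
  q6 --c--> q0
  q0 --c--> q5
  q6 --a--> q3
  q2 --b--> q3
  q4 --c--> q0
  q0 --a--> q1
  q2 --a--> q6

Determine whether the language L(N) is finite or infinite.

infinite

State q1 is reachable from the start and can reach an accepting state, and it lies on the cycle q1 → q2 → q3 → q1.
Traversing that cycle any number of times yields accepted strings of unbounded length, so the language is infinite.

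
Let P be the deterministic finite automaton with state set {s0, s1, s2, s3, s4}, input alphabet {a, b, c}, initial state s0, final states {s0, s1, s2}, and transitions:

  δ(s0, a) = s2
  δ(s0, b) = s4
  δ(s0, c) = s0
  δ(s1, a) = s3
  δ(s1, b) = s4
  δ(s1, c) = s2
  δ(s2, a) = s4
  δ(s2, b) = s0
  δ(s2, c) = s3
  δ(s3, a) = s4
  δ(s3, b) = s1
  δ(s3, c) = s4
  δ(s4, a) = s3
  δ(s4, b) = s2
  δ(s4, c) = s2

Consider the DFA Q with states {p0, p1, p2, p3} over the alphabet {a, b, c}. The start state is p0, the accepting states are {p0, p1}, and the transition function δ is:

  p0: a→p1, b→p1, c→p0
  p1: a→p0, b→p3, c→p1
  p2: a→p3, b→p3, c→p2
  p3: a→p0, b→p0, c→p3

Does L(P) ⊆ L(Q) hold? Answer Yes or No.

The string ab is in L(P) but not in L(Q).
So L(P) ⊄ L(Q).

No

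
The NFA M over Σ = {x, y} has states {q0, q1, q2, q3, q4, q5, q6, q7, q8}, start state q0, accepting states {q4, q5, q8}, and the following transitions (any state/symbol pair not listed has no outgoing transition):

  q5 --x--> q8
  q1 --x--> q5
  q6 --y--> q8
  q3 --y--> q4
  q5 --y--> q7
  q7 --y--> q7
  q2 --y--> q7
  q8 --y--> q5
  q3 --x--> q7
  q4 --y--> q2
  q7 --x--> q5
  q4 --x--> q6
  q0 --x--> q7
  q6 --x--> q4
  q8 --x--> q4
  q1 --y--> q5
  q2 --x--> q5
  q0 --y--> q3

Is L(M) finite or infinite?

infinite

State q4 is reachable from the start and can reach an accepting state, and it lies on the cycle q4 → q2 → q5 → q8 → q4.
Traversing that cycle any number of times yields accepted strings of unbounded length, so the language is infinite.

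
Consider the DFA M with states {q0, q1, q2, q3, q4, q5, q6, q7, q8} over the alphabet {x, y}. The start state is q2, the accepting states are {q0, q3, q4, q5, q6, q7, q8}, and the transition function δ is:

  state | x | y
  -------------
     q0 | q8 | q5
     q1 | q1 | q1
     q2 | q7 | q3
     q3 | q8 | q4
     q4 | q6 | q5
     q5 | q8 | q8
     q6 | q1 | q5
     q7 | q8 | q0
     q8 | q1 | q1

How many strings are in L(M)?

17

The useful subgraph on states {q0, q2, q3, q4, q5, q6, q7, q8} is acyclic, so L(M) is finite; the longest accepting path visits 6 useful states, giving maximum string length 5.
Counting accepting paths from q2 by length: 2 of length 1, 4 of length 2, 4 of length 3, 5 of length 4, 2 of length 5. Total 17.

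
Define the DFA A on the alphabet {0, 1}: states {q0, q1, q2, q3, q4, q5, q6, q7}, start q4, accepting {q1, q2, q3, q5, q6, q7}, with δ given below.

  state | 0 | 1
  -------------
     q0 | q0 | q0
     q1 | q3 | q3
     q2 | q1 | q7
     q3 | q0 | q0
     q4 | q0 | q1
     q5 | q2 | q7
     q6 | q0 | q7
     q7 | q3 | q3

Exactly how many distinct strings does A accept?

3

The useful subgraph on states {q1, q3, q4} is acyclic, so L(A) is finite; the longest accepting path visits 3 useful states, giving maximum string length 2.
Counting accepting paths from q4 by length: 1 of length 1, 2 of length 2. Total 3.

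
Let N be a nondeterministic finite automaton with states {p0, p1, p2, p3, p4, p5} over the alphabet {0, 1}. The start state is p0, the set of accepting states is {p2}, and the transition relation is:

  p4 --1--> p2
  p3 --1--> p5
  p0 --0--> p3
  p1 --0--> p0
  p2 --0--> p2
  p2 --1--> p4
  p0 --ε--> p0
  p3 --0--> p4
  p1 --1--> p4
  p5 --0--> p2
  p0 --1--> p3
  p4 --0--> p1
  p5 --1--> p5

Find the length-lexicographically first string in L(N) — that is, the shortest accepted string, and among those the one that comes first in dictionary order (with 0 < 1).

001

A breadth-first search from p0 reaches an accepting state first via the path p0 → p3 → p4 → p2 on input 001.
No string of length < 3 is accepted (BFS exhausts all shorter strings without reaching an accepting state), and 001 is the lexicographically least accepting string of length 3.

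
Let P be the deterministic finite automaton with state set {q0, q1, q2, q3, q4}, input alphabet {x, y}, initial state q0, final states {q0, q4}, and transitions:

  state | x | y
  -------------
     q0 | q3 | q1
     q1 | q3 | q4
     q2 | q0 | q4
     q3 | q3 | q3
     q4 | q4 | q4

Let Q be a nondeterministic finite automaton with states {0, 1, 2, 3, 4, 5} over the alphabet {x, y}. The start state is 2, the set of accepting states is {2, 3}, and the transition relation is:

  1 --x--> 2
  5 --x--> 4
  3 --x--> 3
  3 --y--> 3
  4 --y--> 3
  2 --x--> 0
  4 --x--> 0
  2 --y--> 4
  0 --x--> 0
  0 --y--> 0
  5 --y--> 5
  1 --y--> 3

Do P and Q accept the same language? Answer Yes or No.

Exploring the product automaton P × Q from the start pair (q0, 2), following both machines on each input symbol, reaches 4 state pairs: (q0, 2), (q3, 0), (q1, 4), (q4, 3).
P accepts in {q0, q4} and Q accepts in {2, 3}. In every reachable pair the two components are either both accepting — (q0, 2), (q4, 3) — or both non-accepting, so no string is accepted by exactly one of the machines: L(P) \ L(Q) and L(Q) \ L(P) are both empty.
Hence every string is accepted by P iff it is accepted by Q, and the two languages coincide.

Yes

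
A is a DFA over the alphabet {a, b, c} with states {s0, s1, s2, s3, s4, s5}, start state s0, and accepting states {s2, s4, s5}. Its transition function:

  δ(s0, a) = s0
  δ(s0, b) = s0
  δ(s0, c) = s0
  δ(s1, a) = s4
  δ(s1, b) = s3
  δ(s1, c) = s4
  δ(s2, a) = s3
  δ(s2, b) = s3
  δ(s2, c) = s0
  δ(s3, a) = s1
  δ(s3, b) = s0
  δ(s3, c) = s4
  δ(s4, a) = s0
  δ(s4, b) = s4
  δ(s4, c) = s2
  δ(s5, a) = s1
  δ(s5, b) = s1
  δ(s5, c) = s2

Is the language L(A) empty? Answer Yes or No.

The states reachable from the start state are {s0}.
None of the accepting states {s2, s4, s5} is reachable, so no string is accepted and L(A) = ∅.

Yes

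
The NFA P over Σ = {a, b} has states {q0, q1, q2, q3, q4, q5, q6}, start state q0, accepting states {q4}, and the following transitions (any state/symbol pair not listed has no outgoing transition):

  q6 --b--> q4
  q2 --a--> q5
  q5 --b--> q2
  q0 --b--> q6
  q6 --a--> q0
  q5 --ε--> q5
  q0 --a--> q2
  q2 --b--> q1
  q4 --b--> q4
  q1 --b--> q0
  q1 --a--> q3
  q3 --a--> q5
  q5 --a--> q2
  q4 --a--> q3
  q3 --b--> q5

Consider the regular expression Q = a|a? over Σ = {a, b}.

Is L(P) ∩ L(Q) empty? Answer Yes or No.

Yes

Converting the expression Q to a DFA (subset construction, then merging equivalent states) gives the minimal DFA with states {r0, r1, r2}, start state r0, accepting states {r0, r1} and transitions r0: a→r1, b→r2; r1: a→r2, b→r2; r2: a→r2, b→r2.
Exploring the product automaton P × Q from the start pair (q0, r0), following both machines on each input symbol, reaches 9 state pairs: (q0, r0), (q2, r1), (q6, r2), (q5, r2), (q1, r2), (q0, r2), (q4, r2), (q2, r2), (q3, r2).
P accepts in {q4} and Q accepts in {r0, r1}; no reachable pair has both components accepting, so no string drives both machines to acceptance simultaneously and L(P) ∩ L(Q) = ∅.
So no string is accepted by both, and the intersection is empty.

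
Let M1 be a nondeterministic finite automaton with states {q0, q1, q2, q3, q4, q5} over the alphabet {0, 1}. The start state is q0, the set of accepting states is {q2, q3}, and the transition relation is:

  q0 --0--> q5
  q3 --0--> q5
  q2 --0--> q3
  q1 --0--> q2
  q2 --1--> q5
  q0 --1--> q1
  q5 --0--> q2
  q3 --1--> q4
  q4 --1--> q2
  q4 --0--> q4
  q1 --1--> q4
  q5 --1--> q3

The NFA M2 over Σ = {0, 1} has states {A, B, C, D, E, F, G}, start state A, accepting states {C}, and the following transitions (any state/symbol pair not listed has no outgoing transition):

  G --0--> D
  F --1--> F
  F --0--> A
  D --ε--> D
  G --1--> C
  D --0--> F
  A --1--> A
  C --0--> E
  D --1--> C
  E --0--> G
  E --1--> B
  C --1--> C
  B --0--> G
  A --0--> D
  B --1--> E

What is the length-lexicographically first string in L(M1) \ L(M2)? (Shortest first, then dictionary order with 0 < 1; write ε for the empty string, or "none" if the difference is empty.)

The string 00 is accepted by M1 but not by M2.
No shorter string lies in the difference, and 00 is the lexicographically first length-2 string in L(M1) \ L(M2).

00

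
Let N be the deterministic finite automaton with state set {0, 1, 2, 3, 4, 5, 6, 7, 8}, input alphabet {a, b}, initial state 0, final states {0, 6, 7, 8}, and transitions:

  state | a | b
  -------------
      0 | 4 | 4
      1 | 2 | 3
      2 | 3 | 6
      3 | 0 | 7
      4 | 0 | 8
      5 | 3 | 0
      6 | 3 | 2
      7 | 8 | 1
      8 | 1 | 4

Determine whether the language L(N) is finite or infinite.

State 0 is reachable from the start and can reach an accepting state, and it lies on the cycle 0 → 4 → 0.
Traversing that cycle any number of times yields accepted strings of unbounded length, so the language is infinite.

infinite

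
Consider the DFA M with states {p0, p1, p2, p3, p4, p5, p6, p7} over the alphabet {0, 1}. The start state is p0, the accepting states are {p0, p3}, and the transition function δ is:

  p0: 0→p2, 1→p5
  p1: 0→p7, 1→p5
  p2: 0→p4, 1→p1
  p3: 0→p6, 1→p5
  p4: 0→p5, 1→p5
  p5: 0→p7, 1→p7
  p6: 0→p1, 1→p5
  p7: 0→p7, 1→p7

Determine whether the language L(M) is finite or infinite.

The useful states (reachable from p0 and able to reach an accepting state) are {p0}.
Restricted to these states the transition graph has no cycle, so every accepting path has bounded length and L is finite.

finite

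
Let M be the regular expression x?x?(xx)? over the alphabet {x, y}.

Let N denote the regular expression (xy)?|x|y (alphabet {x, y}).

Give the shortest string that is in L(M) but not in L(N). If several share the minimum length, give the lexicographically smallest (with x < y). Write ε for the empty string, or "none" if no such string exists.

The string xx is accepted by M but not by N.
No shorter string lies in the difference, and xx is the lexicographically first length-2 string in L(M) \ L(N).

xx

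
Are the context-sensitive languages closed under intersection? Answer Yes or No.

An LBA keeps a copy of the input on a second track, runs the LBA for L₁, and if that accepts restores the input and runs the LBA for L₂; linear space suffices, so L₁ ∩ L₂ is context-sensitive.
So the context-sensitive languages are closed under intersection.

Yes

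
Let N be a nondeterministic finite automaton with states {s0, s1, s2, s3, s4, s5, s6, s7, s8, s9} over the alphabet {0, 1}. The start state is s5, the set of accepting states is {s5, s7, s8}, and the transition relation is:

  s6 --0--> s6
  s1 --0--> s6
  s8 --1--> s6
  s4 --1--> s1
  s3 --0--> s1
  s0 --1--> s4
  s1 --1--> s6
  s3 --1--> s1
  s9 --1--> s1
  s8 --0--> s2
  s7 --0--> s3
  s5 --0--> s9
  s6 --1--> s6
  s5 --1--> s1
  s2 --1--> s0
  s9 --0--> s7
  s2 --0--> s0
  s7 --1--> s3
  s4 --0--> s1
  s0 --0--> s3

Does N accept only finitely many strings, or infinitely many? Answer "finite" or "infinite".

The useful states (reachable from s5 and able to reach an accepting state) are {s5, s7, s9}.
Restricted to these states the transition graph has no cycle, so every accepting path has bounded length and L is finite.

finite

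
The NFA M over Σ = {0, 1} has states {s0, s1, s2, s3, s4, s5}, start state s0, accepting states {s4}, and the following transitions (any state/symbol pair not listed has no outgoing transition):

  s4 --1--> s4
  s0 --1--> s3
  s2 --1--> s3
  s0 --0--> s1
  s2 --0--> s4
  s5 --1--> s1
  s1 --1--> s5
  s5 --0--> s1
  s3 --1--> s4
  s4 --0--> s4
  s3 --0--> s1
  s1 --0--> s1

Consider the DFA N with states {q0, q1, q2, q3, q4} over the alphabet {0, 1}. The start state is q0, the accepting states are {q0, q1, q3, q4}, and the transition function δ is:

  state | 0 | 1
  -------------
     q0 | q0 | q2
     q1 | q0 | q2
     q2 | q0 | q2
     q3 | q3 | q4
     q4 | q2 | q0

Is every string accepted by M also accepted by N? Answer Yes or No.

No

The string 11 is in L(M) but not in L(N).
So L(M) ⊄ L(N).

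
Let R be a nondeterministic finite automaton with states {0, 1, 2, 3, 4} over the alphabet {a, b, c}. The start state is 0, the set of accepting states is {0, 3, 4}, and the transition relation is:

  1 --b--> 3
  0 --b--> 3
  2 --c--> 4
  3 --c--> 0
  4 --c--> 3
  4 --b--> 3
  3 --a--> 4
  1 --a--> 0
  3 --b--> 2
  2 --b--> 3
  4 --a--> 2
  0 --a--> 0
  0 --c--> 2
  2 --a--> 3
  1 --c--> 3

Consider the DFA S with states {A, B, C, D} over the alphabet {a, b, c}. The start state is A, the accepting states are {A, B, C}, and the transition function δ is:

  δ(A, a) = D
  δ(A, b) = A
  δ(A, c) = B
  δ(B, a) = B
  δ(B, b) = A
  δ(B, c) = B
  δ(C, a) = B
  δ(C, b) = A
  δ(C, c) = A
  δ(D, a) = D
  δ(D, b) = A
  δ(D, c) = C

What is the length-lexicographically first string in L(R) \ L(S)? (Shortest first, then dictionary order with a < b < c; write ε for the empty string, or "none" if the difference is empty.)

The string a is accepted by R but not by S.
No shorter string lies in the difference, and a is the lexicographically first length-1 string in L(R) \ L(S).

a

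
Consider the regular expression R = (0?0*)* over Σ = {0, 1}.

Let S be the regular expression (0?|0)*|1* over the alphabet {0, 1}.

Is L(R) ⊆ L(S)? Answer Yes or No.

Converting the expression R to a DFA (subset construction, then merging equivalent states) gives the minimal DFA with states {r0, r1}, start state r0, accepting states {r0} and transitions r0: 0→r0, 1→r1; r1: 0→r1, 1→r1.
Converting the expression S to a DFA (subset construction, then merging equivalent states) gives the minimal DFA with states {s0, s1, s2, s3}, start state s0, accepting states {s0, s1, s2} and transitions s0: 0→s1, 1→s2; s1: 0→s1, 1→s3; s2: 0→s3, 1→s2; s3: 0→s3, 1→s3.
Exploring the product automaton R × S from the start pair (r0, s0), following both machines on each input symbol, reaches 4 state pairs: (r0, s0), (r0, s1), (r1, s2), (r1, s3).
R accepts in {r0} and S accepts in {s0, s1, s2}. The reachable pairs whose R-component is accepting are (r0, s0), (r0, s1); in each of them the S-component is accepting too, so the product for L(R) \ L(S) (R-component accepting, S-component rejecting) has no reachable accepting pair and the difference is empty.
Hence every string in L(R) is also in L(S).

Yes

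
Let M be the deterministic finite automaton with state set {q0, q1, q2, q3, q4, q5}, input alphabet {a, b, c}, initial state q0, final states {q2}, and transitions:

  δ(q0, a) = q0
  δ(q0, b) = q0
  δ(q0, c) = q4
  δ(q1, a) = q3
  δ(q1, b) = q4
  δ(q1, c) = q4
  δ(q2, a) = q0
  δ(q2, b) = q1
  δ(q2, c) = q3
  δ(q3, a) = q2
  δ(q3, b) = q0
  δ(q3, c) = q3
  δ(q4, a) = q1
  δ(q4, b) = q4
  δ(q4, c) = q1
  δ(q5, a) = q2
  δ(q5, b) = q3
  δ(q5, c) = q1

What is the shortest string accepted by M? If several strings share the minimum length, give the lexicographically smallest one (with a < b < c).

A breadth-first search from q0 reaches an accepting state first via the path q0 → q4 → q1 → q3 → q2 on input caaa.
No string of length < 4 is accepted (BFS exhausts all shorter strings without reaching an accepting state), and caaa is the lexicographically least accepting string of length 4.

caaa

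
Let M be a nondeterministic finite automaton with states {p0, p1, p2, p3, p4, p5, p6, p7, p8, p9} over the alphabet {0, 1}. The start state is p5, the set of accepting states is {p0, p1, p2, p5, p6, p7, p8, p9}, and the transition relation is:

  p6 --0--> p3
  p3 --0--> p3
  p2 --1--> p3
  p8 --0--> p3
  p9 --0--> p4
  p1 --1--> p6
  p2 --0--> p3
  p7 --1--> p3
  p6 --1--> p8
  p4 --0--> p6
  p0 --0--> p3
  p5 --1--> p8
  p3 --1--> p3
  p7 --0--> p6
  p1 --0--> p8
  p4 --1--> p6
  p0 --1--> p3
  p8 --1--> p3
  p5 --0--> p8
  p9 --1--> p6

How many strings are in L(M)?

3

The useful subgraph on states {p5, p8} is acyclic, so L(M) is finite; the longest accepting path visits 2 useful states, giving maximum string length 1.
Counting accepting paths from p5 by length: 1 of length 0, 2 of length 1. Total 3.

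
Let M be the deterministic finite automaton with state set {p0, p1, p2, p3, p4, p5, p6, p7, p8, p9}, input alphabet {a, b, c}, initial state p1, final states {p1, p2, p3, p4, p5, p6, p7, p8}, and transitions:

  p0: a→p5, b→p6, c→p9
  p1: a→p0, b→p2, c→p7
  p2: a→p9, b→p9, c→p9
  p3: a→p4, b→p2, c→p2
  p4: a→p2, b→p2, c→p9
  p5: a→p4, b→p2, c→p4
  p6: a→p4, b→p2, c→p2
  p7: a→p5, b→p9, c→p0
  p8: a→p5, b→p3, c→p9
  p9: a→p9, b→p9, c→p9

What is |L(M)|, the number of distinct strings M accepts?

The useful subgraph on states {p0, p1, p2, p4, p5, p6, p7} is acyclic, so L(M) is finite; the longest accepting path visits 6 useful states, giving maximum string length 5.
Counting accepting paths from p1 by length: 1 of length 0, 2 of length 1, 3 of length 2, 11 of length 3, 16 of length 4, 6 of length 5. Total 39.

39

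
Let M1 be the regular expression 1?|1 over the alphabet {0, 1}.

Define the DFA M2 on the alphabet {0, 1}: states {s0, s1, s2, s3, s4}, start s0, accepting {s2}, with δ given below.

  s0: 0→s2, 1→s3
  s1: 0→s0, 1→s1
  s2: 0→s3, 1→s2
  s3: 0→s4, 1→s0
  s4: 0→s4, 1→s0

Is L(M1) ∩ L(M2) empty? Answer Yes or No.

Yes

Converting the expression M1 to a DFA (subset construction, then merging equivalent states) gives the minimal DFA with states {r0, r1, r2}, start state r0, accepting states {r0, r2} and transitions r0: 0→r1, 1→r2; r1: 0→r1, 1→r1; r2: 0→r1, 1→r1.
Exploring the product automaton M1 × M2 from the start pair (r0, s0), following both machines on each input symbol, reaches 6 state pairs: (r0, s0), (r1, s2), (r2, s3), (r1, s3), (r1, s4), (r1, s0).
M1 accepts in {r0, r2} and M2 accepts in {s2}; no reachable pair has both components accepting, so no string drives both machines to acceptance simultaneously and L(M1) ∩ L(M2) = ∅.
So no string is accepted by both, and the intersection is empty.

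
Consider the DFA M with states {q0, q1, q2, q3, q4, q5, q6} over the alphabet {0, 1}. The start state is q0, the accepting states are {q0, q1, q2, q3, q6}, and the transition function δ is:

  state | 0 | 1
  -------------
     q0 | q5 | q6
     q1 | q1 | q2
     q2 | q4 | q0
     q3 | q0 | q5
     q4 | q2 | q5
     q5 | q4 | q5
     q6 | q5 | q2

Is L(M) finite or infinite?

State q0 is reachable from the start and can reach an accepting state, and it lies on the cycle q0 → q5 → q4 → q2 → q0.
Traversing that cycle any number of times yields accepted strings of unbounded length, so the language is infinite.

infinite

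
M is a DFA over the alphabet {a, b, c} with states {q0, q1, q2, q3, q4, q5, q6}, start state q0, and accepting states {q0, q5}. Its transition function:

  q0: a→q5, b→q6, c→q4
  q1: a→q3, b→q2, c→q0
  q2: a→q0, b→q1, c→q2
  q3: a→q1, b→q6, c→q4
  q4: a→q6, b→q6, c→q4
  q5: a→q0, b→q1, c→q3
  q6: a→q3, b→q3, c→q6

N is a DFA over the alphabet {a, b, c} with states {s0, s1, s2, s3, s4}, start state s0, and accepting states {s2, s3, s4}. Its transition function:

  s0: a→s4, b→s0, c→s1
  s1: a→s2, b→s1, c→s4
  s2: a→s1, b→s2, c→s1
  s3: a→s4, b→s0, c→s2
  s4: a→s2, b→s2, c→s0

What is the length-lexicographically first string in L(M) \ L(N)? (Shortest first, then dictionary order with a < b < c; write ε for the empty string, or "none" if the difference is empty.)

ε

The empty string ε is accepted by M but not by N.
Since ε is the unique shortest string, it is the required witness.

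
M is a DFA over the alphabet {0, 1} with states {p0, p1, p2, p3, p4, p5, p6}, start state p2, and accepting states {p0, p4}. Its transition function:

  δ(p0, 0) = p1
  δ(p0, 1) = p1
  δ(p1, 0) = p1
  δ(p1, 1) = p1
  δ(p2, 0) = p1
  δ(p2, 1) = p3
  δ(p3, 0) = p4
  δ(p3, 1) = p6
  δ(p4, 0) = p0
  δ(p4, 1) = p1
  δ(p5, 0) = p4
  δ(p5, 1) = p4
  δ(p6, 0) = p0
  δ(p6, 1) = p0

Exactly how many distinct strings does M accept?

4

The useful subgraph on states {p0, p2, p3, p4, p6} is acyclic, so L(M) is finite; the longest accepting path visits 4 useful states, giving maximum string length 3.
Counting accepting paths from p2 by length: 1 of length 2, 3 of length 3. Total 4.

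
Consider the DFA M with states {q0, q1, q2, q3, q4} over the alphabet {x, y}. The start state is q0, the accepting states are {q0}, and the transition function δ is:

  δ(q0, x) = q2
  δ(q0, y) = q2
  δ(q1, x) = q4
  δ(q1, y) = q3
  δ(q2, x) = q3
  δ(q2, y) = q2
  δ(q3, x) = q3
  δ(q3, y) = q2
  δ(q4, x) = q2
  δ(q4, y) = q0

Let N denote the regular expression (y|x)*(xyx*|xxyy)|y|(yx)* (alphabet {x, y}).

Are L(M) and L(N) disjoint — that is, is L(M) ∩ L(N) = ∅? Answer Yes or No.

The empty string ε is accepted by both M and N.
Hence L(M) ∩ L(N) ≠ ∅.

No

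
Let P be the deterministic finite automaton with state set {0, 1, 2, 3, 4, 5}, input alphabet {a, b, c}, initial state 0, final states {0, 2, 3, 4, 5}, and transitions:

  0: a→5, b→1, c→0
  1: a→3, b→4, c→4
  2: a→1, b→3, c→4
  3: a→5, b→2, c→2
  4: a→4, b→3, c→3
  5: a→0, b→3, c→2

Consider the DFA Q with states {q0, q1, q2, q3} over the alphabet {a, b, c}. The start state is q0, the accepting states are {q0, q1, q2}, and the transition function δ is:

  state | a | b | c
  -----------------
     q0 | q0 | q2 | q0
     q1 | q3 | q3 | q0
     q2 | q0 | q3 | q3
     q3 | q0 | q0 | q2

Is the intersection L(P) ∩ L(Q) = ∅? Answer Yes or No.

The empty string ε is accepted by both P and Q.
Hence L(P) ∩ L(Q) ≠ ∅.

No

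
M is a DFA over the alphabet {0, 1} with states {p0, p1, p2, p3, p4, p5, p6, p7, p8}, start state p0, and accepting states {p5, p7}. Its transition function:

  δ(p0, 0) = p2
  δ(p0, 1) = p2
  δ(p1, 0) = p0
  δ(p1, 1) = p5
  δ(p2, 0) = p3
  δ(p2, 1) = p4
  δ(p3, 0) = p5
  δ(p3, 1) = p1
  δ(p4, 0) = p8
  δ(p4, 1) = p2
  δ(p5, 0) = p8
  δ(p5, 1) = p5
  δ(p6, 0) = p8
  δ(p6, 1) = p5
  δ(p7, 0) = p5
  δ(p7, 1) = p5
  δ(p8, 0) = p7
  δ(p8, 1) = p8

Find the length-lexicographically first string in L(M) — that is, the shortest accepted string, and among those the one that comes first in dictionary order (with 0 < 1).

000

A breadth-first search from p0 reaches an accepting state first via the path p0 → p2 → p3 → p5 on input 000.
No string of length < 3 is accepted (BFS exhausts all shorter strings without reaching an accepting state), and 000 is the lexicographically least accepting string of length 3.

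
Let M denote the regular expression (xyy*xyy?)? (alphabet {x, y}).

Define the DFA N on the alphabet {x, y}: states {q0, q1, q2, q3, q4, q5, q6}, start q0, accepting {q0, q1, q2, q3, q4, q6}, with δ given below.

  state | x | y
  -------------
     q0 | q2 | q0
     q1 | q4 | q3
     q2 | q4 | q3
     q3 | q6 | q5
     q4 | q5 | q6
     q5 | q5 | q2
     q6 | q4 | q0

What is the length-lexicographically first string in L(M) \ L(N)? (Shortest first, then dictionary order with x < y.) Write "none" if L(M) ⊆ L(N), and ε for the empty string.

none

Converting the expression M to a DFA (subset construction, then merging equivalent states) gives the minimal DFA with states {m0, m1, m2, m3, m4, m5, m6}, start state m0, accepting states {m0, m5, m6} and transitions m0: x→m1, y→m2; m1: x→m2, y→m3; m2: x→m2, y→m2; m3: x→m4, y→m3; m4: x→m2, y→m5; m5: x→m2, y→m6; m6: x→m2, y→m2.
Exploring the product automaton M × N from the start pair (m0, q0), following both machines on each input symbol, reaches 19 state pairs: (m0, q0), (m1, q2), (m2, q0), (m2, q4), (m3, q3), (m2, q2), (m2, q5), (m2, q6), (m4, q6), (m3, q5), (m2, q3), (m5, q0), (m4, q5), (m3, q2), (m6, q0), (m5, q2), (m4, q4), (m6, q3), (m5, q6).
M accepts in {m0, m5, m6} and N accepts in {q0, q1, q2, q3, q4, q6}. The reachable pairs whose M-component is accepting are (m0, q0), (m5, q0), (m6, q0), (m5, q2), (m6, q3), (m5, q6); in each of them the N-component is accepting too, so the product for L(M) \ L(N) (M-component accepting, N-component rejecting) has no reachable accepting pair and the difference is empty.
So every string accepted by M is also accepted by N: L(M) \ L(N) = ∅ and there is no such string.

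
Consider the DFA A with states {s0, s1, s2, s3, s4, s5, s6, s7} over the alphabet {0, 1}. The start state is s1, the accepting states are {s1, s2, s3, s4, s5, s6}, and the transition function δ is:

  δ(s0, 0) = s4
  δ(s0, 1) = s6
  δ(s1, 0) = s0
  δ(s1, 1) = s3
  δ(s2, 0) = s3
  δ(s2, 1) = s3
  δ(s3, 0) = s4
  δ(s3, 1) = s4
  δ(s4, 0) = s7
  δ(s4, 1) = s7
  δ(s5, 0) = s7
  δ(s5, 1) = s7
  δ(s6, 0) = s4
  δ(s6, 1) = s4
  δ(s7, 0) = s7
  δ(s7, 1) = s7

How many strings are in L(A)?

The useful subgraph on states {s0, s1, s3, s4, s6} is acyclic, so L(A) is finite; the longest accepting path visits 4 useful states, giving maximum string length 3.
Counting accepting paths from s1 by length: 1 of length 0, 1 of length 1, 4 of length 2, 2 of length 3. Total 8.

8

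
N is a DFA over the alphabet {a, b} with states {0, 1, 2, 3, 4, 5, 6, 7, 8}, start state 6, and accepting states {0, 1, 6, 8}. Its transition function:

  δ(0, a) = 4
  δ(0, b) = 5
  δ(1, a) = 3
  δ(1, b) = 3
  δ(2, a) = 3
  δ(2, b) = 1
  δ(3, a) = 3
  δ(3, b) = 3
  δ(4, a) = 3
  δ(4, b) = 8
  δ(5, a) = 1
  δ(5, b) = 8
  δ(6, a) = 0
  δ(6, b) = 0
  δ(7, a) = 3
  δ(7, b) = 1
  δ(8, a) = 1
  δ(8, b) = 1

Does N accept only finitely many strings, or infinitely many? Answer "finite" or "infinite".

The useful states (reachable from 6 and able to reach an accepting state) are {0, 1, 4, 5, 6, 8}.
Restricted to these states the transition graph has no cycle, so every accepting path has bounded length and L is finite.

finite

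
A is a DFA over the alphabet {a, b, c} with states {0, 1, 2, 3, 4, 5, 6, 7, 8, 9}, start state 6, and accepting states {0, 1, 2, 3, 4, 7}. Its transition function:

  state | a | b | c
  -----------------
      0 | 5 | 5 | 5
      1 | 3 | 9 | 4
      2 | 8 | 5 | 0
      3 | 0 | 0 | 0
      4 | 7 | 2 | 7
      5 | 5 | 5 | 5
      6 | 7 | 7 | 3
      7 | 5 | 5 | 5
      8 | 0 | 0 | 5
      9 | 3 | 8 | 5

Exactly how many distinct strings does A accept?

6

The useful subgraph on states {0, 3, 6, 7} is acyclic, so L(A) is finite; the longest accepting path visits 3 useful states, giving maximum string length 2.
Counting accepting paths from 6 by length: 3 of length 1, 3 of length 2. Total 6.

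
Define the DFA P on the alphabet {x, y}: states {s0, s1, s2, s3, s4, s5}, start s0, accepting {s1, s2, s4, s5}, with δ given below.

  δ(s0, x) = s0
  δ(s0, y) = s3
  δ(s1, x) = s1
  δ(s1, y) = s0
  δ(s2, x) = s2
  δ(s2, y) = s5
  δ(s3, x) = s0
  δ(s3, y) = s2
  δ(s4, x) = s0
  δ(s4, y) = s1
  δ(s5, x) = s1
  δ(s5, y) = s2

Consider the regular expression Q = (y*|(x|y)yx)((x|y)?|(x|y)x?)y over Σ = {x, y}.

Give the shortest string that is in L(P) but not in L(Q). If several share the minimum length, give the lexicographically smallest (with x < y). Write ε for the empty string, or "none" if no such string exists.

xyy

The string xyy is accepted by P but not by Q.
No shorter string lies in the difference, and xyy is the lexicographically first length-3 string in L(P) \ L(Q).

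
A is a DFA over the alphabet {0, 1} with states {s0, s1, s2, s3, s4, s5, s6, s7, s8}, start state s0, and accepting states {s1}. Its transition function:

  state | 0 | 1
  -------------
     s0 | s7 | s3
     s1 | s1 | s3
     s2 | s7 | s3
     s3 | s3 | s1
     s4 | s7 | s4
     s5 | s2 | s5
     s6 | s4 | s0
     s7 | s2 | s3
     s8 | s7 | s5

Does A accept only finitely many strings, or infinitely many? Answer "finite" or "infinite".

State s1 is reachable from the start and can reach an accepting state, and it lies on the cycle s1 → s1.
Traversing that cycle any number of times yields accepted strings of unbounded length, so the language is infinite.

infinite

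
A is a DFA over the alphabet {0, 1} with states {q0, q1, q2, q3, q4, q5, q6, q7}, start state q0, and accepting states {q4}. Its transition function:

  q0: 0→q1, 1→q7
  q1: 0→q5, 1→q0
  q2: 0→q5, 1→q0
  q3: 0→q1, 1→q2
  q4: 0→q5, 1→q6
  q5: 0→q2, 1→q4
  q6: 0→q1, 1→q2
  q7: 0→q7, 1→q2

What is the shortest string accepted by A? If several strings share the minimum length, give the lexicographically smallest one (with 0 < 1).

A breadth-first search from q0 reaches an accepting state first via the path q0 → q1 → q5 → q4 on input 001.
No string of length < 3 is accepted (BFS exhausts all shorter strings without reaching an accepting state), and 001 is the lexicographically least accepting string of length 3.

001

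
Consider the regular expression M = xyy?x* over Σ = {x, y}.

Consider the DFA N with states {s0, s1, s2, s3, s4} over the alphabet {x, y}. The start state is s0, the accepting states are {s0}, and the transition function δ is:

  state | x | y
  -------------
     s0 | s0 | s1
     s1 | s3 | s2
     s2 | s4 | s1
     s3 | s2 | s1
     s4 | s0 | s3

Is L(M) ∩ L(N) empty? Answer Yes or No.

The string xyyxx is accepted by both M and N.
Hence L(M) ∩ L(N) ≠ ∅.

No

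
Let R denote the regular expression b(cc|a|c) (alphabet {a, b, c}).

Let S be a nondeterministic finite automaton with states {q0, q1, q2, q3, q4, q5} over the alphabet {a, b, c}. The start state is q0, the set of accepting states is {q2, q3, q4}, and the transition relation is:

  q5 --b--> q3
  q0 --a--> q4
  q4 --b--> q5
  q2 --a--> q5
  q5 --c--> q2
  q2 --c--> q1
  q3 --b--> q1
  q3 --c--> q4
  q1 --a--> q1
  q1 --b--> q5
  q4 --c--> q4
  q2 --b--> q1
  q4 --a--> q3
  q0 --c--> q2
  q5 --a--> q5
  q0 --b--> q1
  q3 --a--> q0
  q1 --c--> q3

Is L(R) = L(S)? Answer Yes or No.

No

The string ba is accepted by R but rejected by S.
So L(R) ≠ L(S).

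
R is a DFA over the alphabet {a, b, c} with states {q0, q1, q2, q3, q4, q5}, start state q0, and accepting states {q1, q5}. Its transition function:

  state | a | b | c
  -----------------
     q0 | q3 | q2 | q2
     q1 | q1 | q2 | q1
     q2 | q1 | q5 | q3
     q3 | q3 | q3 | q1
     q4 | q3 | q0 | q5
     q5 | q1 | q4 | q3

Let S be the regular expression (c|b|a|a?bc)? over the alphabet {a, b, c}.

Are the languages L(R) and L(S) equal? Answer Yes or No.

No

The string ac is accepted by R but rejected by S.
So L(R) ≠ L(S).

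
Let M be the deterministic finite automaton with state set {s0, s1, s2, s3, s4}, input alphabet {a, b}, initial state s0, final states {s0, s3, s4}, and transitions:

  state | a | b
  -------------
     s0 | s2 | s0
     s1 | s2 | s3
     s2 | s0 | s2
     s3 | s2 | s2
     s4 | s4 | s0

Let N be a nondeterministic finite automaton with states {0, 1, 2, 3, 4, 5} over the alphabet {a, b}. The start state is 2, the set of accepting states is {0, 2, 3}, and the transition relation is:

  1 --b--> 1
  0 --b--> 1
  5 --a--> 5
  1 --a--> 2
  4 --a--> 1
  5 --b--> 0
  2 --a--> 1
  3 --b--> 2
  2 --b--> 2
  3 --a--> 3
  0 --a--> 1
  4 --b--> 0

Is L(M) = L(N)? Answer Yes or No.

Exploring the product automaton M × N from the start pair (s0, 2), following both machines on each input symbol, reaches 2 state pairs: (s0, 2), (s2, 1).
M accepts in {s0, s3, s4} and N accepts in {0, 2, 3}. In every reachable pair the two components are either both accepting — (s0, 2) — or both non-accepting, so no string is accepted by exactly one of the machines: L(M) \ L(N) and L(N) \ L(M) are both empty.
Hence every string is accepted by M iff it is accepted by N, and the two languages coincide.

Yes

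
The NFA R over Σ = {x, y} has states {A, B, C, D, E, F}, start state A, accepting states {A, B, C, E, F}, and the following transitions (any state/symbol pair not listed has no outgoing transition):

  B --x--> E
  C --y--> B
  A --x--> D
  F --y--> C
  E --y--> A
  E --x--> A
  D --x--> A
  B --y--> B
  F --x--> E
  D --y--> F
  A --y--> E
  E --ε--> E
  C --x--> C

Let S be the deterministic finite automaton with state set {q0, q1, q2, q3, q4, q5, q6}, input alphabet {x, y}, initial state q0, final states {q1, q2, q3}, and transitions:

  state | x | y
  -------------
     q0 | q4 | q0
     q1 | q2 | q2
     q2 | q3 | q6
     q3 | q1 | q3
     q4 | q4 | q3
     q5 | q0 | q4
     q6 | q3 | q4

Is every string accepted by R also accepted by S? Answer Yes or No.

The empty string ε is in L(R) but not in L(S).
So L(R) ⊄ L(S).

No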